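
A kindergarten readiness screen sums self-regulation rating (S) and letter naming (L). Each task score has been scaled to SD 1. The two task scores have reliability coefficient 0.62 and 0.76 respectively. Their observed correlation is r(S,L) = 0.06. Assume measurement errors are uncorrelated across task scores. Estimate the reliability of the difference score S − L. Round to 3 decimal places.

0.670

Var(S−L) = 1 + 1 − 2·0.06 = 2 − 0.12 = 1.88.
With uncorrelated errors the cross-covariances are all true-score covariance, so they carry over unchanged; only the diagonal terms shrink to ρᵢσᵢ².
True-score variance = [0.62 + 0.76] − 0.12 = 1.38 − 0.12 = 1.26.
Reliability = 1.26 / 1.88 = 0.670.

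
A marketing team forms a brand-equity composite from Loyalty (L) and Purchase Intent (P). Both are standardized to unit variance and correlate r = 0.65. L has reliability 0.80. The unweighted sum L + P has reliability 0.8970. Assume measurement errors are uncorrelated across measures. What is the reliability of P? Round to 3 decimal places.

0.860

Var(L+P) = 2 + 2·0.65 = 3.300.
True-score variance = ρ_L + ρ_P + 2·0.65, so 0.8970 = (0.80 + ρ_P + 1.30) / 3.300.
ρ_P = 0.8970·3.300 − 0.80 − 1.30 = 0.860.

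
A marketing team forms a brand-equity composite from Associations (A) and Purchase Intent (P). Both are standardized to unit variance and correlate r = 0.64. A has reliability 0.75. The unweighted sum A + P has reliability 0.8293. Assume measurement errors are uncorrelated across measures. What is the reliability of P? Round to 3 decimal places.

Var(A+P) = 2 + 2·0.64 = 3.280.
True-score variance = ρ_A + ρ_P + 2·0.64, so 0.8293 = (0.75 + ρ_P + 1.28) / 3.280.
ρ_P = 0.8293·3.280 − 0.75 − 1.28 = 0.690.

0.690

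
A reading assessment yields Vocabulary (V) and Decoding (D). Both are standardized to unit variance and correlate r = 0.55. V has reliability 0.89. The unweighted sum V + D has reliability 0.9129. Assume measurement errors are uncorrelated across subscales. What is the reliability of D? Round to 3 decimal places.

Var(V+D) = 2 + 2·0.55 = 3.100.
True-score variance = ρ_V + ρ_D + 2·0.55, so 0.9129 = (0.89 + ρ_D + 1.10) / 3.100.
ρ_D = 0.9129·3.100 − 0.89 − 1.10 = 0.840.

0.840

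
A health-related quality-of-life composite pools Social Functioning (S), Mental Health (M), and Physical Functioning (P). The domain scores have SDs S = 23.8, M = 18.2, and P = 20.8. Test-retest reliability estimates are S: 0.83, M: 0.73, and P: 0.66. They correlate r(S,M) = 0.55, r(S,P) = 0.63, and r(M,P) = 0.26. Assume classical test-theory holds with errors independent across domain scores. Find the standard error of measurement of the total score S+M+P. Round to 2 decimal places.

Var(total) = 1330.32 + 1297.08 = 2627.4.
True-score variance = 997.493 + 1297.08 = 2294.57, so reliability = 0.8733.
Error variance = 2627.4 − 2294.57 = 332.827; SEM = √332.827 = 18.24.

18.24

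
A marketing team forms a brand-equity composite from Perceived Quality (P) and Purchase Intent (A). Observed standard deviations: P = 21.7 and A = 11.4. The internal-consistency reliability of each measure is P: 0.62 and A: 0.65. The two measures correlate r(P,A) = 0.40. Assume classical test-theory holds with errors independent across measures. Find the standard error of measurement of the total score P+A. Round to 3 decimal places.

14.981

Var(total) = 600.85 + 197.904 = 798.754.
True-score variance = 376.426 + 197.904 = 574.33, so reliability = 0.7190.
Error variance = 798.754 − 574.33 = 224.424; SEM = √224.424 = 14.981.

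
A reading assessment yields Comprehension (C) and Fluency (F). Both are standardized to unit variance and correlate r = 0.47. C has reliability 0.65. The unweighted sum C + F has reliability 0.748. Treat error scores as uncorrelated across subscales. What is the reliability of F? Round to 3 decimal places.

Var(C+F) = 2 + 2·0.47 = 2.940.
True-score variance = ρ_C + ρ_F + 2·0.47, so 0.748 = (0.65 + ρ_F + 0.94) / 2.940.
ρ_F = 0.748·2.940 − 0.65 − 0.94 = 0.609.

0.609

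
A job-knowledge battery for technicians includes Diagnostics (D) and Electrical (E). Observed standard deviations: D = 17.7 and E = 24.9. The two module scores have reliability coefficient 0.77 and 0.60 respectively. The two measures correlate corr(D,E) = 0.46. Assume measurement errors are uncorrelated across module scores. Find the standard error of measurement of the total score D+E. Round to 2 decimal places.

Var(total) = 933.3 + 405.472 = 1338.77.
True-score variance = 613.239 + 405.472 = 1018.71, so reliability = 0.7609.
Error variance = 1338.77 − 1018.71 = 320.061; SEM = √320.061 = 17.89.

17.89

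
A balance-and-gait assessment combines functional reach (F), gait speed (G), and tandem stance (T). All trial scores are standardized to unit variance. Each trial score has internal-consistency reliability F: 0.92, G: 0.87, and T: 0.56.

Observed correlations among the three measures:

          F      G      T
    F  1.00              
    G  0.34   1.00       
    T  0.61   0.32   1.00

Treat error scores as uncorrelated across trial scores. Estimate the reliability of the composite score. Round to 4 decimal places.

0.8827

Var(F+G+T) = 3 + 2·[0.34 + 0.61 + 0.32] = 3 + 2.54 = 5.54.
Under uncorrelated errors the observed covariances equal the true-score covariances, so only the own-variance terms attenuate.
True-score variance = [0.92 + 0.87 + 0.56] + 2.54 = 2.35 + 2.54 = 4.89.
Reliability = 4.89 / 5.54 = 0.8827.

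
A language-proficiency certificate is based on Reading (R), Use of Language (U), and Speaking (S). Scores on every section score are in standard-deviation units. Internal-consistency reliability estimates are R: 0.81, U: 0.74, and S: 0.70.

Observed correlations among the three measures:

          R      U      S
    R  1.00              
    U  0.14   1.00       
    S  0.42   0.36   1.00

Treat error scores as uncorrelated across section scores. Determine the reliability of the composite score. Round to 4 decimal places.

Var(R+U+S) = 3 + 2·[0.14 + 0.42 + 0.36] = 3 + 1.84 = 4.84.
Because errors are independent across components, Cov(Tᵢ,Tⱼ) = Cov(Xᵢ,Xⱼ); the off-diagonal part of the true-score variance is the same as above.
True-score variance = [0.81 + 0.74 + 0.70] + 1.84 = 2.25 + 1.84 = 4.09.
Reliability = 4.09 / 4.84 = 0.8450.

0.8450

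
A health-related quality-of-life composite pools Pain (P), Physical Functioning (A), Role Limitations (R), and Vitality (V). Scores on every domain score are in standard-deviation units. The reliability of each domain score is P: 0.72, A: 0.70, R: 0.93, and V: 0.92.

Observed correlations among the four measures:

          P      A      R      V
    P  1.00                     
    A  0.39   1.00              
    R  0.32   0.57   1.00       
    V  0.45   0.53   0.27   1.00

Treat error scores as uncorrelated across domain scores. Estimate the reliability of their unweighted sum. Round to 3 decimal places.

0.919

Var(P+A+R+V) = 4 + 2·[0.39 + 0.32 + 0.45 + 0.57 + 0.53 + 0.27] = 4 + 5.06 = 9.06.
Because errors are independent across components, Cov(Tᵢ,Tⱼ) = Cov(Xᵢ,Xⱼ); the off-diagonal part of the true-score variance is the same as above.
True-score variance = [0.72 + 0.70 + 0.93 + 0.92] + 5.06 = 3.27 + 5.06 = 8.33.
Reliability = 8.33 / 9.06 = 0.919.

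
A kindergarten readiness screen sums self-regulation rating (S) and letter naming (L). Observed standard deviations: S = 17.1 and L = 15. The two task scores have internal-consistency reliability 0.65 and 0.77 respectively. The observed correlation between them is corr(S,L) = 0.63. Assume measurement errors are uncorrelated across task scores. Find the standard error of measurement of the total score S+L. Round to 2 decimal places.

Var(total) = 517.41 + 323.19 = 840.6.
True-score variance = 363.317 + 323.19 = 686.506, so reliability = 0.8167.
Error variance = 840.6 − 686.506 = 154.094; SEM = √154.094 = 12.41.

12.41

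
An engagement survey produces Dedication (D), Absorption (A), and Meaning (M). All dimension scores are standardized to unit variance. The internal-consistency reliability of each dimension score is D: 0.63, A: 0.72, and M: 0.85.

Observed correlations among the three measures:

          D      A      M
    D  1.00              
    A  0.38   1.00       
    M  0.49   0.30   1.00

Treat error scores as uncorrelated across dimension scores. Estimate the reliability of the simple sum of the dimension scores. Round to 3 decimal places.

0.850

Var(D+A+M) = 3 + 2·[0.38 + 0.49 + 0.30] = 3 + 2.34 = 5.34.
With uncorrelated errors the cross-covariances are all true-score covariance, so they carry over unchanged; only the diagonal terms shrink to ρᵢσᵢ².
True-score variance = [0.63 + 0.72 + 0.85] + 2.34 = 2.2 + 2.34 = 4.54.
Reliability = 4.54 / 5.34 = 0.850.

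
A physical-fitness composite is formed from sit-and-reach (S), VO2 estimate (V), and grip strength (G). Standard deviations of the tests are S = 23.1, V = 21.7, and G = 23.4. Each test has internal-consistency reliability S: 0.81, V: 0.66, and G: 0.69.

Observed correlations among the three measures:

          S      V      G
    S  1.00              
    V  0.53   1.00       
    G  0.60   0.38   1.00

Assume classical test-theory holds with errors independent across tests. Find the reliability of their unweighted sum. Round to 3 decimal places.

0.862

Var(S+V+G) = 23.1² + 21.7² + 23.4² + 2·[23.1·21.7·0.53 + 23.1·23.4·0.60 + 21.7·23.4·0.38] = 1552.06 + 1565.91 = 3117.97.
With uncorrelated errors the cross-covariances are all true-score covariance, so they carry over unchanged; only the diagonal terms shrink to ρᵢσᵢ².
True-score variance = [23.1²·0.81 + 21.7²·0.66 + 23.4²·0.69] + 1565.91 = 1120.83 + 1565.91 = 2686.73.
Reliability = 2686.73 / 3117.97 = 0.862.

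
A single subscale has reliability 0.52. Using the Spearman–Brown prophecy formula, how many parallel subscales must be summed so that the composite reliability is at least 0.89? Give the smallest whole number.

k ≥ ρ*(1−ρ₁)/(ρ₁(1−ρ*)) = 0.89·0.48 / (0.52·0.11) = 7.469.
Smallest integer k = 8.

8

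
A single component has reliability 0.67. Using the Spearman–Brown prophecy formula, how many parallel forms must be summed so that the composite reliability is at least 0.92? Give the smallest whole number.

6

k ≥ ρ*(1−ρ₁)/(ρ₁(1−ρ*)) = 0.92·0.33 / (0.67·0.08) = 5.664.
Smallest integer k = 6.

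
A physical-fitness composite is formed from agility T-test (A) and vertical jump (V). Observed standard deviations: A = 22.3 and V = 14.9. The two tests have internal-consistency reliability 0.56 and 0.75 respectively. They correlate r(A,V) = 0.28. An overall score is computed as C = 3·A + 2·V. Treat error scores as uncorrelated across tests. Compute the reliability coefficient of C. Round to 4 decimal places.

Var(C) = 3²·22.3² + 2²·14.9² + 2·[6·22.3·14.9·0.28] = 5363.65 + 1116.43 = 6480.08.
Under uncorrelated errors the observed covariances equal the true-score covariances, so only the own-variance terms attenuate.
True-score variance = [3²·22.3²·0.56 + 2²·14.9²·0.75] + 1116.43 = 3172.37 + 1116.43 = 4288.8.
Reliability = 4288.8 / 6480.08 = 0.6618.

0.6618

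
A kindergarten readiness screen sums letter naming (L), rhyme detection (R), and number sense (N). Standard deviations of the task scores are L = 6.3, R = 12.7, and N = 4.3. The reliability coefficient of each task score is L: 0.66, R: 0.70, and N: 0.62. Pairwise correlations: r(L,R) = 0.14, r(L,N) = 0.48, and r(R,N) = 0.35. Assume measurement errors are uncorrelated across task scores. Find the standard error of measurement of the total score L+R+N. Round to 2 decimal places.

8.30

Var(total) = 219.47 + 86.6362 = 306.106.
True-score variance = 150.562 + 86.6362 = 237.198, so reliability = 0.7749.
Error variance = 306.106 − 237.198 = 68.9078; SEM = √68.9078 = 8.30.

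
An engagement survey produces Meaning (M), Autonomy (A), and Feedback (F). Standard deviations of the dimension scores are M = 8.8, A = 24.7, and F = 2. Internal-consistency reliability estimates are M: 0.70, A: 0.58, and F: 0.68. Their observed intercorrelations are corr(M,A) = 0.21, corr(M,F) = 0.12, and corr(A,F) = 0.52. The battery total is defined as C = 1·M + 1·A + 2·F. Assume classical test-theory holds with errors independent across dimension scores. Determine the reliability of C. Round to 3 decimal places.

Var(C) = 8.8² + 24.7² + 2²·2² + 2·[8.8·24.7·0.21 + 2·8.8·2·0.12 + 2·24.7·2·0.52] = 703.53 + 202.491 = 906.021.
Under uncorrelated errors the observed covariances equal the true-score covariances, so only the own-variance terms attenuate.
True-score variance = [8.8²·0.70 + 24.7²·0.58 + 2²·2²·0.68] + 202.491 = 418.94 + 202.491 = 621.431.
Reliability = 621.431 / 906.021 = 0.686.

0.686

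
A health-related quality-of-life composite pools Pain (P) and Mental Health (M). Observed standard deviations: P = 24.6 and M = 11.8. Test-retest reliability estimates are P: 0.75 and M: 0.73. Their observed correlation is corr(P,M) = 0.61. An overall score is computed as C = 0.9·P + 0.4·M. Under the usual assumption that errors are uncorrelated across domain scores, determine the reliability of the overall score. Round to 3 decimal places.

Var(C) = 0.9²·24.6² + 0.4²·11.8² + 2·[0.36·24.6·11.8·0.61] = 512.458 + 127.491 = 639.949.
Under uncorrelated errors the observed covariances equal the true-score covariances, so only the own-variance terms attenuate.
True-score variance = [0.9²·24.6²·0.75 + 0.4²·11.8²·0.73] + 127.491 = 383.898 + 127.491 = 511.389.
Reliability = 511.389 / 639.949 = 0.799.

0.799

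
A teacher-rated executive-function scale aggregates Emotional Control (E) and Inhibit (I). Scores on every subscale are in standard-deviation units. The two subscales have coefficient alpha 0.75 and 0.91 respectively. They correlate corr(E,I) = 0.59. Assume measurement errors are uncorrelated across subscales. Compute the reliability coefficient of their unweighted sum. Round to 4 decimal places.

Var(E+I) = 2 + 2·[0.59] = 2 + 1.18 = 3.18.
Because errors are independent across components, Cov(Tᵢ,Tⱼ) = Cov(Xᵢ,Xⱼ); the off-diagonal part of the true-score variance is the same as above.
True-score variance = [0.75 + 0.91] + 1.18 = 1.66 + 1.18 = 2.84.
Reliability = 2.84 / 3.18 = 0.8931.

0.8931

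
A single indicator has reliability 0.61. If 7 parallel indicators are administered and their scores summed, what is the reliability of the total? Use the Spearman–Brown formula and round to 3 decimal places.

0.916

ρ_k = kρ / (1 + (k−1)ρ) = 7·0.61 / (1 + 6·0.61) = 4.270 / 4.660 = 0.916.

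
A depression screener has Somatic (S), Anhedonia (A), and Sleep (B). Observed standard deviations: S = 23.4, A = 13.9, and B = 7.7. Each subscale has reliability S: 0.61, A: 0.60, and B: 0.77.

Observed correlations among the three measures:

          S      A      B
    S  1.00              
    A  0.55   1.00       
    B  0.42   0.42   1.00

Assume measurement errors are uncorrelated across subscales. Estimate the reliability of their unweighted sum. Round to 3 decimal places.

0.782

Var(S+A+B) = 23.4² + 13.9² + 7.7² + 2·[23.4·13.9·0.55 + 23.4·7.7·0.42 + 13.9·7.7·0.42] = 800.06 + 599.042 = 1399.1.
With uncorrelated errors the cross-covariances are all true-score covariance, so they carry over unchanged; only the diagonal terms shrink to ρᵢσᵢ².
True-score variance = [23.4²·0.61 + 13.9²·0.60 + 7.7²·0.77] + 599.042 = 495.591 + 599.042 = 1094.63.
Reliability = 1094.63 / 1399.1 = 0.782.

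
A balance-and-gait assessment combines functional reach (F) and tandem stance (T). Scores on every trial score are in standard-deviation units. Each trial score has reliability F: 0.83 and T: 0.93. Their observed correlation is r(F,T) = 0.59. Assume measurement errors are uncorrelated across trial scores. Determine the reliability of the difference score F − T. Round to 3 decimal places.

0.707

Var(F−T) = 1 + 1 − 2·0.59 = 2 − 1.18 = 0.82.
Because errors are independent across components, Cov(Tᵢ,Tⱼ) = Cov(Xᵢ,Xⱼ); the off-diagonal part of the true-score variance is the same as above.
True-score variance = [0.83 + 0.93] − 1.18 = 1.76 − 1.18 = 0.58.
Reliability = 0.58 / 0.82 = 0.707.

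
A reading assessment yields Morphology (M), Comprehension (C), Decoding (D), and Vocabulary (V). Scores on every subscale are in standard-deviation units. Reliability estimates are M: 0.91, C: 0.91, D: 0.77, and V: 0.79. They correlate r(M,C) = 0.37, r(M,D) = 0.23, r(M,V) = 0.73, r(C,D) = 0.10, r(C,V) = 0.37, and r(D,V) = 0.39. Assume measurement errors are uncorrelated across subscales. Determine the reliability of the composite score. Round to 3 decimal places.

0.926

Var(M+C+D+V) = 4 + 2·[0.37 + 0.23 + 0.73 + 0.10 + 0.37 + 0.39] = 4 + 4.38 = 8.38.
Because errors are independent across components, Cov(Tᵢ,Tⱼ) = Cov(Xᵢ,Xⱼ); the off-diagonal part of the true-score variance is the same as above.
True-score variance = [0.91 + 0.91 + 0.77 + 0.79] + 4.38 = 3.38 + 4.38 = 7.76.
Reliability = 7.76 / 8.38 = 0.926.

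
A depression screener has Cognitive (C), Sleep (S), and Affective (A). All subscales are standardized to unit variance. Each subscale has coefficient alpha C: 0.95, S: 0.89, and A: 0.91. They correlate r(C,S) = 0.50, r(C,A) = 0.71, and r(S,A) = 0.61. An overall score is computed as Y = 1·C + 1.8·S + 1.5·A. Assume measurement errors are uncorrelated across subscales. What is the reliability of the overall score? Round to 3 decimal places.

Var(Y) = 1 + 1.8² + 1.5² + 2·[1.8·0.50 + 1.5·0.71 + 2.7·0.61] = 6.49 + 7.224 = 13.714.
Because errors are independent across components, Cov(Tᵢ,Tⱼ) = Cov(Xᵢ,Xⱼ); the off-diagonal part of the true-score variance is the same as above.
True-score variance = [0.95 + 1.8²·0.89 + 1.5²·0.91] + 7.224 = 5.8811 + 7.224 = 13.1051.
Reliability = 13.1051 / 13.714 = 0.956.

0.956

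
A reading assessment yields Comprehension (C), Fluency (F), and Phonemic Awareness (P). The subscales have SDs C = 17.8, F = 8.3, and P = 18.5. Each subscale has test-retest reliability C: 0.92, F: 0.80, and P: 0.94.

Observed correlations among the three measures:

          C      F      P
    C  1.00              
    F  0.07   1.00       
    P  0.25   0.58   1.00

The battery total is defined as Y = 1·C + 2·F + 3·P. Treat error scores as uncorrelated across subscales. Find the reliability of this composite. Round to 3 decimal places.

0.950

Var(Y) = 17.8² + 2²·8.3² + 3²·18.5² + 2·[2·17.8·8.3·0.07 + 3·17.8·18.5·0.25 + 6·8.3·18.5·0.58] = 3672.65 + 1604.03 = 5276.68.
Under uncorrelated errors the observed covariances equal the true-score covariances, so only the own-variance terms attenuate.
True-score variance = [17.8²·0.92 + 2²·8.3²·0.80 + 3²·18.5²·0.94] + 1604.03 = 3407.38 + 1604.03 = 5011.4.
Reliability = 5011.4 / 5276.68 = 0.950.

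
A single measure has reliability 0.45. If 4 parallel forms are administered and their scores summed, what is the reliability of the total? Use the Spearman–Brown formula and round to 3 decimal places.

ρ_k = kρ / (1 + (k−1)ρ) = 4·0.45 / (1 + 3·0.45) = 1.800 / 2.350 = 0.766.

0.766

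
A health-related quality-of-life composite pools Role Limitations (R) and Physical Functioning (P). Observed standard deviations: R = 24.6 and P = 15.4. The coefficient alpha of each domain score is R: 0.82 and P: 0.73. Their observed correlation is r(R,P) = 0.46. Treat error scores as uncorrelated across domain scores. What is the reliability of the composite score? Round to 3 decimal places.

Var(R+P) = 24.6² + 15.4² + 2·[24.6·15.4·0.46] = 842.32 + 348.533 = 1190.85.
With uncorrelated errors the cross-covariances are all true-score covariance, so they carry over unchanged; only the diagonal terms shrink to ρᵢσᵢ².
True-score variance = [24.6²·0.82 + 15.4²·0.73] + 348.533 = 669.358 + 348.533 = 1017.89.
Reliability = 1017.89 / 1190.85 = 0.855.

0.855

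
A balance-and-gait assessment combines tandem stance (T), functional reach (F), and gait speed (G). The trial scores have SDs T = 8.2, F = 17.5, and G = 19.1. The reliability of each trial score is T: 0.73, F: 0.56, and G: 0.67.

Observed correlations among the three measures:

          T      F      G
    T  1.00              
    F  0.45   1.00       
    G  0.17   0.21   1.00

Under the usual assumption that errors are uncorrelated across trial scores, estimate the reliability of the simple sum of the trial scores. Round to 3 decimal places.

Var(T+F+G) = 8.2² + 17.5² + 19.1² + 2·[8.2·17.5·0.45 + 8.2·19.1·0.17 + 17.5·19.1·0.21] = 738.3 + 322.786 = 1061.09.
With uncorrelated errors the cross-covariances are all true-score covariance, so they carry over unchanged; only the diagonal terms shrink to ρᵢσᵢ².
True-score variance = [8.2²·0.73 + 17.5²·0.56 + 19.1²·0.67] + 322.786 = 465.008 + 322.786 = 787.794.
Reliability = 787.794 / 1061.09 = 0.742.

0.742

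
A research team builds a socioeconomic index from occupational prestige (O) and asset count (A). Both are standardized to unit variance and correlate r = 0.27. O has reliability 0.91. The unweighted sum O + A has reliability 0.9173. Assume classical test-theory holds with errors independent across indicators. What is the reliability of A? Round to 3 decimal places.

0.880

Var(O+A) = 2 + 2·0.27 = 2.540.
True-score variance = ρ_O + ρ_A + 2·0.27, so 0.9173 = (0.91 + ρ_A + 0.54) / 2.540.
ρ_A = 0.9173·2.540 − 0.91 − 0.54 = 0.880.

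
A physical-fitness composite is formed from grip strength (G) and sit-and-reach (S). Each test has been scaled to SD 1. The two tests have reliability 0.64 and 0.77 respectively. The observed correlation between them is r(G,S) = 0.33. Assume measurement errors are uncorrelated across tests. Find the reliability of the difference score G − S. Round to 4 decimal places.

0.5597

Var(G−S) = 1 + 1 − 2·0.33 = 2 − 0.66 = 1.34.
With uncorrelated errors the cross-covariances are all true-score covariance, so they carry over unchanged; only the diagonal terms shrink to ρᵢσᵢ².
True-score variance = [0.64 + 0.77] − 0.66 = 1.41 − 0.66 = 0.75.
Reliability = 0.75 / 1.34 = 0.5597.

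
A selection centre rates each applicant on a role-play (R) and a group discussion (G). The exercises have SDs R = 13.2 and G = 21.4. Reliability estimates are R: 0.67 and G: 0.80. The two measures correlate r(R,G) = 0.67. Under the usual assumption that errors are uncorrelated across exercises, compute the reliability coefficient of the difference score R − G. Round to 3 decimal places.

Var(R−G) = 13.2² + 21.4² − 2·13.2·21.4·0.67 = 632.2 − 378.523 = 253.677.
With uncorrelated errors the cross-covariances are all true-score covariance, so they carry over unchanged; only the diagonal terms shrink to ρᵢσᵢ².
True-score variance = [13.2²·0.67 + 21.4²·0.80] − 378.523 = 483.109 − 378.523 = 104.586.
Reliability = 104.586 / 253.677 = 0.412.

0.412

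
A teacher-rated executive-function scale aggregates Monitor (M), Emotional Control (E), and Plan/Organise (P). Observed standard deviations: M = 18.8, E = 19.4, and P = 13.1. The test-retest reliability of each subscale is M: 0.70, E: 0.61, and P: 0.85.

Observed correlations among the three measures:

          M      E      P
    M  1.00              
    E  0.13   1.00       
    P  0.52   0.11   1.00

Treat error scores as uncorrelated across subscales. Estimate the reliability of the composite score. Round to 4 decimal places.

Var(M+E+P) = 18.8² + 19.4² + 13.1² + 2·[18.8·19.4·0.13 + 18.8·13.1·0.52 + 19.4·13.1·0.11] = 901.41 + 406.869 = 1308.28.
With uncorrelated errors the cross-covariances are all true-score covariance, so they carry over unchanged; only the diagonal terms shrink to ρᵢσᵢ².
True-score variance = [18.8²·0.70 + 19.4²·0.61 + 13.1²·0.85] + 406.869 = 622.856 + 406.869 = 1029.73.
Reliability = 1029.73 / 1308.28 = 0.7871.

0.7871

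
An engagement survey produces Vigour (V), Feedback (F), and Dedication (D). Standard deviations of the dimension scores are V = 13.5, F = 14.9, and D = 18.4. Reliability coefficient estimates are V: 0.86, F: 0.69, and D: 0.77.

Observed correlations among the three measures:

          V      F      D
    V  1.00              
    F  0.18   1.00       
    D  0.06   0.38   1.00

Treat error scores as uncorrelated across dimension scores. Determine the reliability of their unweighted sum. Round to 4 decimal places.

0.8365

Var(V+F+D) = 13.5² + 14.9² + 18.4² + 2·[13.5·14.9·0.18 + 13.5·18.4·0.06 + 14.9·18.4·0.38] = 742.82 + 310.584 = 1053.4.
With uncorrelated errors the cross-covariances are all true-score covariance, so they carry over unchanged; only the diagonal terms shrink to ρᵢσᵢ².
True-score variance = [13.5²·0.86 + 14.9²·0.69 + 18.4²·0.77] + 310.584 = 570.613 + 310.584 = 881.197.
Reliability = 881.197 / 1053.4 = 0.8365.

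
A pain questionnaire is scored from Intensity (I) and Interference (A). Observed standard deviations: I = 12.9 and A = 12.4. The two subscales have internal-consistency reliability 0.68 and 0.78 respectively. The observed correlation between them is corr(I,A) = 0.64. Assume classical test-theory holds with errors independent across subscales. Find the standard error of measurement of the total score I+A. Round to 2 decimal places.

Var(total) = 320.17 + 204.749 = 524.919.
True-score variance = 233.092 + 204.749 = 437.84, so reliability = 0.8341.
Error variance = 524.919 − 437.84 = 87.0784; SEM = √87.0784 = 9.33.

9.33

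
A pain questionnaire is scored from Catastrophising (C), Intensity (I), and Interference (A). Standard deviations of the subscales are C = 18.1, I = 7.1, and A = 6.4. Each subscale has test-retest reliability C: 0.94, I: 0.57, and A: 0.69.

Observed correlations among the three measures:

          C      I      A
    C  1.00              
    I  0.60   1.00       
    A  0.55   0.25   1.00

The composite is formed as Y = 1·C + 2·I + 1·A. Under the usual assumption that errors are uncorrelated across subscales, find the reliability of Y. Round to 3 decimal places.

Var(Y) = 18.1² + 2²·7.1² + 6.4² + 2·[2·18.1·7.1·0.60 + 18.1·6.4·0.55 + 2·7.1·6.4·0.25] = 570.21 + 481.288 = 1051.5.
Because errors are independent across components, Cov(Tᵢ,Tⱼ) = Cov(Xᵢ,Xⱼ); the off-diagonal part of the true-score variance is the same as above.
True-score variance = [18.1²·0.94 + 2²·7.1²·0.57 + 6.4²·0.69] + 481.288 = 451.151 + 481.288 = 932.439.
Reliability = 932.439 / 1051.5 = 0.887.

0.887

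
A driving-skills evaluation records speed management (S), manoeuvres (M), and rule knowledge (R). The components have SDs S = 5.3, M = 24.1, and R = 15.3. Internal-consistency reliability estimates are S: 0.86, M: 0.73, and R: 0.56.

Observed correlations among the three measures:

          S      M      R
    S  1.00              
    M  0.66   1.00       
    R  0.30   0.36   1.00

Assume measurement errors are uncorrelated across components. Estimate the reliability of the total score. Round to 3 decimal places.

Var(S+M+R) = 5.3² + 24.1² + 15.3² + 2·[5.3·24.1·0.66 + 5.3·15.3·0.30 + 24.1·15.3·0.36] = 842.99 + 482.743 = 1325.73.
Under uncorrelated errors the observed covariances equal the true-score covariances, so only the own-variance terms attenuate.
True-score variance = [5.3²·0.86 + 24.1²·0.73 + 15.3²·0.56] + 482.743 = 579.239 + 482.743 = 1061.98.
Reliability = 1061.98 / 1325.73 = 0.801.

0.801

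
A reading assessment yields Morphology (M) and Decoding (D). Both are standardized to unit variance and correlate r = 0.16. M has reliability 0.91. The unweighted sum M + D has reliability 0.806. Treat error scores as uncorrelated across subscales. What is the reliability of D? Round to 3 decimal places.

Var(M+D) = 2 + 2·0.16 = 2.320.
True-score variance = ρ_M + ρ_D + 2·0.16, so 0.806 = (0.91 + ρ_D + 0.32) / 2.320.
ρ_D = 0.806·2.320 − 0.91 − 0.32 = 0.640.

0.640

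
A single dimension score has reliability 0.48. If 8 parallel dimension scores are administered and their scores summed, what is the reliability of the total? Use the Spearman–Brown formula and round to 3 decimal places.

0.881

ρ_k = kρ / (1 + (k−1)ρ) = 8·0.48 / (1 + 7·0.48) = 3.840 / 4.360 = 0.881.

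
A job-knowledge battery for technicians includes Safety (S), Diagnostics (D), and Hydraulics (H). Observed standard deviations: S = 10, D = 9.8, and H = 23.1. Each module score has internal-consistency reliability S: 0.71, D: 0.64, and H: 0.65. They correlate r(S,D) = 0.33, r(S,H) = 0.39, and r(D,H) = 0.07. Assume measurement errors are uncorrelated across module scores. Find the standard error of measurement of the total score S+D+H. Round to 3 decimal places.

Var(total) = 729.65 + 276.553 = 1006.2.
True-score variance = 479.312 + 276.553 = 755.865, so reliability = 0.7512.
Error variance = 1006.2 − 755.865 = 250.338; SEM = √250.338 = 15.822.

15.822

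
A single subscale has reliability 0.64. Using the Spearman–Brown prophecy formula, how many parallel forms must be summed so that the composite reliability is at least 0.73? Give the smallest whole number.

k ≥ ρ*(1−ρ₁)/(ρ₁(1−ρ*)) = 0.73·0.36 / (0.64·0.27) = 1.521.
Smallest integer k = 2.

2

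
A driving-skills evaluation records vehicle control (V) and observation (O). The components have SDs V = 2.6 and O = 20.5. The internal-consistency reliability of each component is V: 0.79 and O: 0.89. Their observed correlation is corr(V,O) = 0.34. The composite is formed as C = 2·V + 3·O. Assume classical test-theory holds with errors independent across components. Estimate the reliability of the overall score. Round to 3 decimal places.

0.895

Var(C) = 2²·2.6² + 3²·20.5² + 2·[6·2.6·20.5·0.34] = 3809.29 + 217.464 = 4026.75.
Because errors are independent across components, Cov(Tᵢ,Tⱼ) = Cov(Xᵢ,Xⱼ); the off-diagonal part of the true-score variance is the same as above.
True-score variance = [2²·2.6²·0.79 + 3²·20.5²·0.89] + 217.464 = 3387.56 + 217.464 = 3605.03.
Reliability = 3605.03 / 4026.75 = 0.895.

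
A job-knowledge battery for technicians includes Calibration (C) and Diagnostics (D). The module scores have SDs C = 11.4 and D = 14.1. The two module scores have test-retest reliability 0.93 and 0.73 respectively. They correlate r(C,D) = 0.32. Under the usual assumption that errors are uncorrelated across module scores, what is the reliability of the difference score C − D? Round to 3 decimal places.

Var(C−D) = 11.4² + 14.1² − 2·11.4·14.1·0.32 = 328.77 − 102.874 = 225.896.
Because errors are independent across components, Cov(Tᵢ,Tⱼ) = Cov(Xᵢ,Xⱼ); the off-diagonal part of the true-score variance is the same as above.
True-score variance = [11.4²·0.93 + 14.1²·0.73] − 102.874 = 265.994 − 102.874 = 163.12.
Reliability = 163.12 / 225.896 = 0.722.

0.722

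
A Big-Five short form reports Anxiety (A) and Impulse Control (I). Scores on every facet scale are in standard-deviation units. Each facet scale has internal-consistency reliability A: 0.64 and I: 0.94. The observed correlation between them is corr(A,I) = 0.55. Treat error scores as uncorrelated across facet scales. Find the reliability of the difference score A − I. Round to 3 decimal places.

0.533

Var(A−I) = 1 + 1 − 2·0.55 = 2 − 1.1 = 0.9.
With uncorrelated errors the cross-covariances are all true-score covariance, so they carry over unchanged; only the diagonal terms shrink to ρᵢσᵢ².
True-score variance = [0.64 + 0.94] − 1.1 = 1.58 − 1.1 = 0.48.
Reliability = 0.48 / 0.9 = 0.533.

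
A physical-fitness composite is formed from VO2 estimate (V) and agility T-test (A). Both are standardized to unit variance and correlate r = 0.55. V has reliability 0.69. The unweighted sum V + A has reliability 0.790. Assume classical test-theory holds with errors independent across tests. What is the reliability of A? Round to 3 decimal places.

Var(V+A) = 2 + 2·0.55 = 3.100.
True-score variance = ρ_V + ρ_A + 2·0.55, so 0.790 = (0.69 + ρ_A + 1.10) / 3.100.
ρ_A = 0.790·3.100 − 0.69 − 1.10 = 0.659.

0.659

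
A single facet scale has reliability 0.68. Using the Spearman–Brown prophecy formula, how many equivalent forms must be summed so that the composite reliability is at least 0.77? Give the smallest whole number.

k ≥ ρ*(1−ρ₁)/(ρ₁(1−ρ*)) = 0.77·0.32 / (0.68·0.23) = 1.575.
Smallest integer k = 2.

2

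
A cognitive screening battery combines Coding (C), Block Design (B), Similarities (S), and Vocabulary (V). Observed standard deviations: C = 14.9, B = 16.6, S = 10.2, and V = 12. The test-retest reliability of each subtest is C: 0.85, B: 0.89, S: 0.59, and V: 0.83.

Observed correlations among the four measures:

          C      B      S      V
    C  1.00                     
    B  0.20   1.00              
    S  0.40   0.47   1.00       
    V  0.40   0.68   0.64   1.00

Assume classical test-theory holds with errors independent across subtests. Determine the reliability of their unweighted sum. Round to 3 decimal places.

0.923

Var(C+B+S+V) = 14.9² + 16.6² + 10.2² + 12² + 2·[14.9·16.6·0.20 + 14.9·10.2·0.40 + 14.9·12·0.40 + 16.6·10.2·0.47 + 16.6·12·0.68 + 10.2·12·0.64] = 745.61 + 950.305 = 1695.91.
With uncorrelated errors the cross-covariances are all true-score covariance, so they carry over unchanged; only the diagonal terms shrink to ρᵢσᵢ².
True-score variance = [14.9²·0.85 + 16.6²·0.89 + 10.2²·0.59 + 12²·0.83] + 950.305 = 614.861 + 950.305 = 1565.17.
Reliability = 1565.17 / 1695.91 = 0.923.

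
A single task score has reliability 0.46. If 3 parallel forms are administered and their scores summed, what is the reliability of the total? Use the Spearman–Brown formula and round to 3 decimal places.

ρ_k = kρ / (1 + (k−1)ρ) = 3·0.46 / (1 + 2·0.46) = 1.380 / 1.920 = 0.719.

0.719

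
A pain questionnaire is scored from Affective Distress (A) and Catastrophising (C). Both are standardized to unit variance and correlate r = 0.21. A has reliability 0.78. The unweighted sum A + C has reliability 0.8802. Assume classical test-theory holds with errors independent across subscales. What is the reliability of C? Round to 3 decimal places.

0.930

Var(A+C) = 2 + 2·0.21 = 2.420.
True-score variance = ρ_A + ρ_C + 2·0.21, so 0.8802 = (0.78 + ρ_C + 0.42) / 2.420.
ρ_C = 0.8802·2.420 − 0.78 − 0.42 = 0.930.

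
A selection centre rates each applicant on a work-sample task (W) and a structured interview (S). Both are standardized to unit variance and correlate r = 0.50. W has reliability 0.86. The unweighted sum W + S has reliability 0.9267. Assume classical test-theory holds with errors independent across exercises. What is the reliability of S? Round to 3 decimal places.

Var(W+S) = 2 + 2·0.50 = 3.000.
True-score variance = ρ_W + ρ_S + 2·0.50, so 0.9267 = (0.86 + ρ_S + 1.00) / 3.000.
ρ_S = 0.9267·3.000 − 0.86 − 1.00 = 0.920.

0.920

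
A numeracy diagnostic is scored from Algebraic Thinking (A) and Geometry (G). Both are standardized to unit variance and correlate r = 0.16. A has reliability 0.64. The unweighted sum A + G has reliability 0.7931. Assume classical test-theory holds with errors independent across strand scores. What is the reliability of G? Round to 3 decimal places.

Var(A+G) = 2 + 2·0.16 = 2.320.
True-score variance = ρ_A + ρ_G + 2·0.16, so 0.7931 = (0.64 + ρ_G + 0.32) / 2.320.
ρ_G = 0.7931·2.320 − 0.64 − 0.32 = 0.880.

0.880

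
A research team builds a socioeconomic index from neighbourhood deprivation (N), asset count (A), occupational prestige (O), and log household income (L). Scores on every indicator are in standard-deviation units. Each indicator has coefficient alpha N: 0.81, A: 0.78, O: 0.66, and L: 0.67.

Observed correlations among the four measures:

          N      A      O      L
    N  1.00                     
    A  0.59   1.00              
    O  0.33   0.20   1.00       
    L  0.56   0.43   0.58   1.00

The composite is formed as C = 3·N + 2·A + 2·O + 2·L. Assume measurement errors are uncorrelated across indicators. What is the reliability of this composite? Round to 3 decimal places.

0.891

Var(C) = 3² + 2² + 2² + 2² + 2·[6·0.59 + 6·0.33 + 6·0.56 + 4·0.20 + 4·0.43 + 4·0.58] = 21 + 27.44 = 48.44.
Because errors are independent across components, Cov(Tᵢ,Tⱼ) = Cov(Xᵢ,Xⱼ); the off-diagonal part of the true-score variance is the same as above.
True-score variance = [3²·0.81 + 2²·0.78 + 2²·0.66 + 2²·0.67] + 27.44 = 15.73 + 27.44 = 43.17.
Reliability = 43.17 / 48.44 = 0.891.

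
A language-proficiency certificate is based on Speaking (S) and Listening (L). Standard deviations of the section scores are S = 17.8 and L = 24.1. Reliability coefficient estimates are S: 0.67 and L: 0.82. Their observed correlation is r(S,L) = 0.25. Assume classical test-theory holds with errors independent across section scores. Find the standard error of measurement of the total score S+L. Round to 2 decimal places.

Var(total) = 897.65 + 214.49 = 1112.14.
True-score variance = 688.547 + 214.49 = 903.037, so reliability = 0.8120.
Error variance = 1112.14 − 903.037 = 209.103; SEM = √209.103 = 14.46.

14.46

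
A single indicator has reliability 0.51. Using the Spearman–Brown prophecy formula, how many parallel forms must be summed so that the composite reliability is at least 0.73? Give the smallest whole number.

3

k ≥ ρ*(1−ρ₁)/(ρ₁(1−ρ*)) = 0.73·0.49 / (0.51·0.27) = 2.598.
Smallest integer k = 3.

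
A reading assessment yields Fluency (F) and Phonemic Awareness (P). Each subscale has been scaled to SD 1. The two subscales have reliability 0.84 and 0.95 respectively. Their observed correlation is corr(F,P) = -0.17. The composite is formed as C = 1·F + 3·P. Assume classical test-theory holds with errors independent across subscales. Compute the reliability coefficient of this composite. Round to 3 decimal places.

Var(C) = 1 + 3² + 2·[3·(-0.17)] = 10 − 1.02 = 8.98.
With uncorrelated errors the cross-covariances are all true-score covariance, so they carry over unchanged; only the diagonal terms shrink to ρᵢσᵢ².
True-score variance = [0.84 + 3²·0.95] − 1.02 = 9.39 − 1.02 = 8.37.
Reliability = 8.37 / 8.98 = 0.932.

0.932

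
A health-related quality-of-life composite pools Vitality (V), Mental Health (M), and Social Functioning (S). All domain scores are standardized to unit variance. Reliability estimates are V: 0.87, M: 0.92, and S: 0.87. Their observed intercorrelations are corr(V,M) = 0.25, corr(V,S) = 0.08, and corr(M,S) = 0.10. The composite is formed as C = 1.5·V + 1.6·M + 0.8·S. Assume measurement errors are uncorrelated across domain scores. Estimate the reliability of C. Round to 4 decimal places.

Var(C) = 1.5² + 1.6² + 0.8² + 2·[2.4·0.25 + 1.2·0.08 + 1.28·0.10] = 5.45 + 1.648 = 7.098.
With uncorrelated errors the cross-covariances are all true-score covariance, so they carry over unchanged; only the diagonal terms shrink to ρᵢσᵢ².
True-score variance = [1.5²·0.87 + 1.6²·0.92 + 0.8²·0.87] + 1.648 = 4.8695 + 1.648 = 6.5175.
Reliability = 6.5175 / 7.098 = 0.9182.

0.9182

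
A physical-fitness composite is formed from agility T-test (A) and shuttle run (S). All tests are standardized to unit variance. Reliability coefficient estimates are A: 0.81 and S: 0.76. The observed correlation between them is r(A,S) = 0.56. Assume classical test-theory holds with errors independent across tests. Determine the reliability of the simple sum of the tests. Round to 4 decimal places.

0.8622

Var(A+S) = 2 + 2·[0.56] = 2 + 1.12 = 3.12.
With uncorrelated errors the cross-covariances are all true-score covariance, so they carry over unchanged; only the diagonal terms shrink to ρᵢσᵢ².
True-score variance = [0.81 + 0.76] + 1.12 = 1.57 + 1.12 = 2.69.
Reliability = 2.69 / 3.12 = 0.8622.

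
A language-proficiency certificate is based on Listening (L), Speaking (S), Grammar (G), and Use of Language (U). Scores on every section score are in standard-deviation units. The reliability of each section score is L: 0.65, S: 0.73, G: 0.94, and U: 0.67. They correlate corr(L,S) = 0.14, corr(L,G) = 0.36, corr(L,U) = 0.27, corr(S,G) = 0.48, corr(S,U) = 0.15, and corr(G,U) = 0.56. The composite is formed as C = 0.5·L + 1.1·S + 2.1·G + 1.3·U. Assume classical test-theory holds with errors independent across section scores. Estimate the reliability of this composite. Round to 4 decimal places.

0.9149

Var(C) = 0.5² + 1.1² + 2.1² + 1.3² + 2·[0.55·0.14 + 1.05·0.36 + 0.65·0.27 + 2.31·0.48 + 1.43·0.15 + 2.73·0.56] = 7.56 + 6.9652 = 14.5252.
Because errors are independent across components, Cov(Tᵢ,Tⱼ) = Cov(Xᵢ,Xⱼ); the off-diagonal part of the true-score variance is the same as above.
True-score variance = [0.5²·0.65 + 1.1²·0.73 + 2.1²·0.94 + 1.3²·0.67] + 6.9652 = 6.3235 + 6.9652 = 13.2887.
Reliability = 13.2887 / 14.5252 = 0.9149.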